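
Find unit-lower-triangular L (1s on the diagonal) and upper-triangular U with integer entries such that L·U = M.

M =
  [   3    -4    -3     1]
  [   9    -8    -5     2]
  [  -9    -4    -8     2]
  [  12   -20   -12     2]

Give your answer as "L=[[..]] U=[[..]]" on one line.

  row1 -= 3·row0 → [0,4,4,-1]
  row2 -= -3·row0 → [0,-16,-17,5]
  row3 -= 4·row0 → [0,-4,0,-2]
  row2 -= -4·row1 → [0,0,-1,1]
  row3 -= -1·row1 → [0,0,4,-3]
  row3 -= -4·row2 → [0,0,0,1]

L=[[1,0,0,0],[3,1,0,0],[-3,-4,1,0],[4,-1,-4,1]] U=[[3,-4,-3,1],[0,4,4,-1],[0,0,-1,1],[0,0,0,1]]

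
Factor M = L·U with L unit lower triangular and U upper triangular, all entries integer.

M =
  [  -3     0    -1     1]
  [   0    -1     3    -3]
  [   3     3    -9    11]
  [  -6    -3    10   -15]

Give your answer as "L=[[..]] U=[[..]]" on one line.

  row1 -= 0·row0 → [0,-1,3,-3]
  row2 -= -1·row0 → [0,3,-10,12]
  row3 -= 2·row0 → [0,-3,12,-17]
  row2 -= -3·row1 → [0,0,-1,3]
  row3 -= 3·row1 → [0,0,3,-8]
  row3 -= -3·row2 → [0,0,0,1]

L=[[1,0,0,0],[0,1,0,0],[-1,-3,1,0],[2,3,-3,1]] U=[[-3,0,-1,1],[0,-1,3,-3],[0,0,-1,3],[0,0,0,1]]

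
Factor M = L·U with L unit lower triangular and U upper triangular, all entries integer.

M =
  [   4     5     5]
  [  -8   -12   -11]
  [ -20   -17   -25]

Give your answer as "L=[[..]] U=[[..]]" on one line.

L=[[1,0,0],[-2,1,0],[-5,-4,1]] U=[[4,5,5],[0,-2,-1],[0,0,-4]]

  row1 -= -2·row0 → [0,-2,-1]
  row2 -= -5·row0 → [0,8,0]
  row2 -= -4·row1 → [0,0,-4]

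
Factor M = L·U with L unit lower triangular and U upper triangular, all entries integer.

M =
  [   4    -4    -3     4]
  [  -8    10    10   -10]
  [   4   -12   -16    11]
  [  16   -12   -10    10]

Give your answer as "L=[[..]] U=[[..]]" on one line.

  r1 -= -2·r0 → [0,2,4,-2]
  r2 -= 1·r0 → [0,-8,-13,7]
  r3 -= 4·r0 → [0,4,2,-6]
  r2 -= -4·r1 → [0,0,3,-1]
  r3 -= 2·r1 → [0,0,-6,-2]
  r3 -= -2·r2 → [0,0,0,-4]

L=[[1,0,0,0],[-2,1,0,0],[1,-4,1,0],[4,2,-2,1]] U=[[4,-4,-3,4],[0,2,4,-2],[0,0,3,-1],[0,0,0,-4]]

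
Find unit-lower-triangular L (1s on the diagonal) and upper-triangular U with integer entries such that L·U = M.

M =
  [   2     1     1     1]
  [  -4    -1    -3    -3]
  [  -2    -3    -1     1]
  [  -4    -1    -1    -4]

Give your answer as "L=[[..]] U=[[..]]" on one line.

  r1 -= -2·r0 → [0,1,-1,-1]
  r2 -= -1·r0 → [0,-2,0,2]
  r3 -= -2·r0 → [0,1,1,-2]
  r2 -= -2·r1 → [0,0,-2,0]
  r3 -= 1·r1 → [0,0,2,-1]
  r3 -= -1·r2 → [0,0,0,-1]

L=[[1,0,0,0],[-2,1,0,0],[-1,-2,1,0],[-2,1,-1,1]] U=[[2,1,1,1],[0,1,-1,-1],[0,0,-2,0],[0,0,0,-1]]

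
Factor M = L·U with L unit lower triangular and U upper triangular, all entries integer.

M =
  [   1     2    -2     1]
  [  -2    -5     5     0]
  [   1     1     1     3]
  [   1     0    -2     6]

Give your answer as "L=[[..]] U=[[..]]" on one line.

L=[[1,0,0,0],[-2,1,0,0],[1,1,1,0],[1,2,-1,1]] U=[[1,2,-2,1],[0,-1,1,2],[0,0,2,0],[0,0,0,1]]

  R1 -= -2·R0 → [0,-1,1,2]
  R2 -= 1·R0 → [0,-1,3,2]
  R3 -= 1·R0 → [0,-2,0,5]
  R2 -= 1·R1 → [0,0,2,0]
  R3 -= 2·R1 → [0,0,-2,1]
  R3 -= -1·R2 → [0,0,0,1]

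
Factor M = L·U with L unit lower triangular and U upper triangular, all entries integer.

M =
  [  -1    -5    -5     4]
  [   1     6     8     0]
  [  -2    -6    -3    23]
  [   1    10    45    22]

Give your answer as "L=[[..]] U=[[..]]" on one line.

L=[[1,0,0,0],[-1,1,0,0],[2,4,1,0],[-1,5,-5,1]] U=[[-1,-5,-5,4],[0,1,3,4],[0,0,-5,-1],[0,0,0,1]]

  r1 -= -1·r0 → [0,1,3,4]
  r2 -= 2·r0 → [0,4,7,15]
  r3 -= -1·r0 → [0,5,40,26]
  r2 -= 4·r1 → [0,0,-5,-1]
  r3 -= 5·r1 → [0,0,25,6]
  r3 -= -5·r2 → [0,0,0,1]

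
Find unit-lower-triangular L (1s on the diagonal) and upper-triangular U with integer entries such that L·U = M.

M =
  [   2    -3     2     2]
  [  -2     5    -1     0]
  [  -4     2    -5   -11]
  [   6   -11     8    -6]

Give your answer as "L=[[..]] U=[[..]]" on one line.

  row1 -= -1·row0 → [0,2,1,2]
  row2 -= -2·row0 → [0,-4,-1,-7]
  row3 -= 3·row0 → [0,-2,2,-12]
  row2 -= -2·row1 → [0,0,1,-3]
  row3 -= -1·row1 → [0,0,3,-10]
  row3 -= 3·row2 → [0,0,0,-1]

L=[[1,0,0,0],[-1,1,0,0],[-2,-2,1,0],[3,-1,3,1]] U=[[2,-3,2,2],[0,2,1,2],[0,0,1,-3],[0,0,0,-1]]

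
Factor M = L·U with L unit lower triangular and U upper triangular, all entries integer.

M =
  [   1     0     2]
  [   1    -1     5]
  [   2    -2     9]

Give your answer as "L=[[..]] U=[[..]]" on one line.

L=[[1,0,0],[1,1,0],[2,2,1]] U=[[1,0,2],[0,-1,3],[0,0,-1]]

  R1 -= 1·R0 → [0,-1,3]
  R2 -= 2·R0 → [0,-2,5]
  R2 -= 2·R1 → [0,0,-1]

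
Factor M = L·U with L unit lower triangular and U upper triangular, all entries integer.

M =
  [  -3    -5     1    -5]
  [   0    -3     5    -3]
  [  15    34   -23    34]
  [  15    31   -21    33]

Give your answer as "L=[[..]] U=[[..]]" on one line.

L=[[1,0,0,0],[0,1,0,0],[-5,-3,1,0],[-5,-2,2,1]] U=[[-3,-5,1,-5],[0,-3,5,-3],[0,0,-3,0],[0,0,0,2]]

  R1 -= 0·R0 → [0,-3,5,-3]
  R2 -= -5·R0 → [0,9,-18,9]
  R3 -= -5·R0 → [0,6,-16,8]
  R2 -= -3·R1 → [0,0,-3,0]
  R3 -= -2·R1 → [0,0,-6,2]
  R3 -= 2·R2 → [0,0,0,2]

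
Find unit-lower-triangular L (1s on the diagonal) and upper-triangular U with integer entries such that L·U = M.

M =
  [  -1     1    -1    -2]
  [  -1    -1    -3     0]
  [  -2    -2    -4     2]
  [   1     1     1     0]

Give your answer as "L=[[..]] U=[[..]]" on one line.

  R1 -= 1·R0 → [0,-2,-2,2]
  R2 -= 2·R0 → [0,-4,-2,6]
  R3 -= -1·R0 → [0,2,0,-2]
  R2 -= 2·R1 → [0,0,2,2]
  R3 -= -1·R1 → [0,0,-2,0]
  R3 -= -1·R2 → [0,0,0,2]

L=[[1,0,0,0],[1,1,0,0],[2,2,1,0],[-1,-1,-1,1]] U=[[-1,1,-1,-2],[0,-2,-2,2],[0,0,2,2],[0,0,0,2]]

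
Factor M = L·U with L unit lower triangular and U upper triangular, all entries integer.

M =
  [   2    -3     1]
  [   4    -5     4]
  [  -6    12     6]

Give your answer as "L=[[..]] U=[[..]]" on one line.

  row1 -= 2·row0 → [0,1,2]
  row2 -= -3·row0 → [0,3,9]
  row2 -= 3·row1 → [0,0,3]

L=[[1,0,0],[2,1,0],[-3,3,1]] U=[[2,-3,1],[0,1,2],[0,0,3]]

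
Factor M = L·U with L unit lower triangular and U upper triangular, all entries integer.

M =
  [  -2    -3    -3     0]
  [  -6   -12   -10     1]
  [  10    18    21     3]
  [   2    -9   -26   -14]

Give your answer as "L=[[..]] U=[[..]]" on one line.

  r1 -= 3·r0 → [0,-3,-1,1]
  r2 -= -5·r0 → [0,3,6,3]
  r3 -= -1·r0 → [0,-12,-29,-14]
  r2 -= -1·r1 → [0,0,5,4]
  r3 -= 4·r1 → [0,0,-25,-18]
  r3 -= -5·r2 → [0,0,0,2]

L=[[1,0,0,0],[3,1,0,0],[-5,-1,1,0],[-1,4,-5,1]] U=[[-2,-3,-3,0],[0,-3,-1,1],[0,0,5,4],[0,0,0,2]]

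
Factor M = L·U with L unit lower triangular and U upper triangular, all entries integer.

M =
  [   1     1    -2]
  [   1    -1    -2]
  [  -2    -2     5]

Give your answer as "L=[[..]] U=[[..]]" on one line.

L=[[1,0,0],[1,1,0],[-2,0,1]] U=[[1,1,-2],[0,-2,0],[0,0,1]]

  r1 -= 1·r0 → [0,-2,0]
  r2 -= -2·r0 → [0,0,1]
  r2 -= 0·r1 → [0,0,1]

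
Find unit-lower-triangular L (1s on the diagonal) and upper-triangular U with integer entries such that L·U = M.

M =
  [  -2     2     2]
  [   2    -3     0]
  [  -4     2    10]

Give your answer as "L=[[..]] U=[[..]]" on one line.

L=[[1,0,0],[-1,1,0],[2,2,1]] U=[[-2,2,2],[0,-1,2],[0,0,2]]

  r1 -= -1·r0 → [0,-1,2]
  r2 -= 2·r0 → [0,-2,6]
  r2 -= 2·r1 → [0,0,2]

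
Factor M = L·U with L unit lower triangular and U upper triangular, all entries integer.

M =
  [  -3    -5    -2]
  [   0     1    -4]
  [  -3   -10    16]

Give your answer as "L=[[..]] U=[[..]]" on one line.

L=[[1,0,0],[0,1,0],[1,-5,1]] U=[[-3,-5,-2],[0,1,-4],[0,0,-2]]

  R1 -= 0·R0 → [0,1,-4]
  R2 -= 1·R0 → [0,-5,18]
  R2 -= -5·R1 → [0,0,-2]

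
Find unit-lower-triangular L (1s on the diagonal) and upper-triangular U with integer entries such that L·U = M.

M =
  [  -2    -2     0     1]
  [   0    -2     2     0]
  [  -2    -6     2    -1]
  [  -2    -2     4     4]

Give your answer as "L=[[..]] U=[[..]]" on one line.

  row1 -= 0·row0 → [0,-2,2,0]
  row2 -= 1·row0 → [0,-4,2,-2]
  row3 -= 1·row0 → [0,0,4,3]
  row2 -= 2·row1 → [0,0,-2,-2]
  row3 -= 0·row1 → [0,0,4,3]
  row3 -= -2·row2 → [0,0,0,-1]

L=[[1,0,0,0],[0,1,0,0],[1,2,1,0],[1,0,-2,1]] U=[[-2,-2,0,1],[0,-2,2,0],[0,0,-2,-2],[0,0,0,-1]]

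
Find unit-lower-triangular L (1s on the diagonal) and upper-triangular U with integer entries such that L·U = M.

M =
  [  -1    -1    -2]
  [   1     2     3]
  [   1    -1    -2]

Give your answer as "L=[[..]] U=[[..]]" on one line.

L=[[1,0,0],[-1,1,0],[-1,-2,1]] U=[[-1,-1,-2],[0,1,1],[0,0,-2]]

  R1 -= -1·R0 → [0,1,1]
  R2 -= -1·R0 → [0,-2,-4]
  R2 -= -2·R1 → [0,0,-2]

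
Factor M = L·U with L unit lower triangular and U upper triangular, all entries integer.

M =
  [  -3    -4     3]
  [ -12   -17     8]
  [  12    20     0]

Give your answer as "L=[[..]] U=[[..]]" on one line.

L=[[1,0,0],[4,1,0],[-4,-4,1]] U=[[-3,-4,3],[0,-1,-4],[0,0,-4]]

  R1 -= 4·R0 → [0,-1,-4]
  R2 -= -4·R0 → [0,4,12]
  R2 -= -4·R1 → [0,0,-4]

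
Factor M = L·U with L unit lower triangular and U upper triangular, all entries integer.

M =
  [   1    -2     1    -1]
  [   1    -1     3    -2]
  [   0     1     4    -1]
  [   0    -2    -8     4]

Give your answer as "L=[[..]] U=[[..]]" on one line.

  R1 -= 1·R0 → [0,1,2,-1]
  R2 -= 0·R0 → [0,1,4,-1]
  R3 -= 0·R0 → [0,-2,-8,4]
  R2 -= 1·R1 → [0,0,2,0]
  R3 -= -2·R1 → [0,0,-4,2]
  R3 -= -2·R2 → [0,0,0,2]

L=[[1,0,0,0],[1,1,0,0],[0,1,1,0],[0,-2,-2,1]] U=[[1,-2,1,-1],[0,1,2,-1],[0,0,2,0],[0,0,0,2]]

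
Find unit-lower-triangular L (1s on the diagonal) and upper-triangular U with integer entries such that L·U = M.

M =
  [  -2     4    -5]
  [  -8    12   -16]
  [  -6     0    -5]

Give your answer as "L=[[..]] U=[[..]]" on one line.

  R1 -= 4·R0 → [0,-4,4]
  R2 -= 3·R0 → [0,-12,10]
  R2 -= 3·R1 → [0,0,-2]

L=[[1,0,0],[4,1,0],[3,3,1]] U=[[-2,4,-5],[0,-4,4],[0,0,-2]]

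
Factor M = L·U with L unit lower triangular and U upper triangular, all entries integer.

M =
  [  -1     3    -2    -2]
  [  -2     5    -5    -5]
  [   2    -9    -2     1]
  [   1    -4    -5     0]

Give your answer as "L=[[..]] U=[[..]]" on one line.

L=[[1,0,0,0],[2,1,0,0],[-2,3,1,0],[-1,1,2,1]] U=[[-1,3,-2,-2],[0,-1,-1,-1],[0,0,-3,0],[0,0,0,-1]]

  row1 -= 2·row0 → [0,-1,-1,-1]
  row2 -= -2·row0 → [0,-3,-6,-3]
  row3 -= -1·row0 → [0,-1,-7,-2]
  row2 -= 3·row1 → [0,0,-3,0]
  row3 -= 1·row1 → [0,0,-6,-1]
  row3 -= 2·row2 → [0,0,0,-1]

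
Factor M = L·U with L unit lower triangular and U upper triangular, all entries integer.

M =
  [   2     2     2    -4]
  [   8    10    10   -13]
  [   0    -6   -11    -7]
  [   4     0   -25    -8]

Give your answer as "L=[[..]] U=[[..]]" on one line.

  R1 -= 4·R0 → [0,2,2,3]
  R2 -= 0·R0 → [0,-6,-11,-7]
  R3 -= 2·R0 → [0,-4,-29,0]
  R2 -= -3·R1 → [0,0,-5,2]
  R3 -= -2·R1 → [0,0,-25,6]
  R3 -= 5·R2 → [0,0,0,-4]

L=[[1,0,0,0],[4,1,0,0],[0,-3,1,0],[2,-2,5,1]] U=[[2,2,2,-4],[0,2,2,3],[0,0,-5,2],[0,0,0,-4]]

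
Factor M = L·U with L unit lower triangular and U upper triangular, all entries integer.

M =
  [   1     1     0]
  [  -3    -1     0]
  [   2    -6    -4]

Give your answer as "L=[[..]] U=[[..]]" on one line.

L=[[1,0,0],[-3,1,0],[2,-4,1]] U=[[1,1,0],[0,2,0],[0,0,-4]]

  R1 -= -3·R0 → [0,2,0]
  R2 -= 2·R0 → [0,-8,-4]
  R2 -= -4·R1 → [0,0,-4]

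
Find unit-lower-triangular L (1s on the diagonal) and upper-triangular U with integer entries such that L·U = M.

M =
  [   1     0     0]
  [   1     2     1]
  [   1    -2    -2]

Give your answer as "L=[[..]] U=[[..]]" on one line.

L=[[1,0,0],[1,1,0],[1,-1,1]] U=[[1,0,0],[0,2,1],[0,0,-1]]

  R1 -= 1·R0 → [0,2,1]
  R2 -= 1·R0 → [0,-2,-2]
  R2 -= -1·R1 → [0,0,-1]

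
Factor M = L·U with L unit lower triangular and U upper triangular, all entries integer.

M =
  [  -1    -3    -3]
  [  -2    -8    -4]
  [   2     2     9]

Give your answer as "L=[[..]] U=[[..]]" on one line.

  R1 -= 2·R0 → [0,-2,2]
  R2 -= -2·R0 → [0,-4,3]
  R2 -= 2·R1 → [0,0,-1]

L=[[1,0,0],[2,1,0],[-2,2,1]] U=[[-1,-3,-3],[0,-2,2],[0,0,-1]]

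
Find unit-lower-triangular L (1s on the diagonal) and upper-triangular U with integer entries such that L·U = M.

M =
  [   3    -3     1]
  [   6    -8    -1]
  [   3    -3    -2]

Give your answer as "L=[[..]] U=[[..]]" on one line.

L=[[1,0,0],[2,1,0],[1,0,1]] U=[[3,-3,1],[0,-2,-3],[0,0,-3]]

  r1 -= 2·r0 → [0,-2,-3]
  r2 -= 1·r0 → [0,0,-3]
  r2 -= 0·r1 → [0,0,-3]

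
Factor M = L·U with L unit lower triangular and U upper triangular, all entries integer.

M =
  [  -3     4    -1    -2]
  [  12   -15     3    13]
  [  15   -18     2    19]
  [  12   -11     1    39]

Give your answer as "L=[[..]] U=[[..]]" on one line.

L=[[1,0,0,0],[-4,1,0,0],[-5,2,1,0],[-4,5,-2,1]] U=[[-3,4,-1,-2],[0,1,-1,5],[0,0,-1,-1],[0,0,0,4]]

  r1 -= -4·r0 → [0,1,-1,5]
  r2 -= -5·r0 → [0,2,-3,9]
  r3 -= -4·r0 → [0,5,-3,31]
  r2 -= 2·r1 → [0,0,-1,-1]
  r3 -= 5·r1 → [0,0,2,6]
  r3 -= -2·r2 → [0,0,0,4]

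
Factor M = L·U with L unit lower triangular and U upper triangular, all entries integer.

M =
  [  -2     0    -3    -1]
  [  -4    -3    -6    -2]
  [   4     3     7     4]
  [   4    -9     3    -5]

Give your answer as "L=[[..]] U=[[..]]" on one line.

L=[[1,0,0,0],[2,1,0,0],[-2,-1,1,0],[-2,3,-3,1]] U=[[-2,0,-3,-1],[0,-3,0,0],[0,0,1,2],[0,0,0,-1]]

  R1 -= 2·R0 → [0,-3,0,0]
  R2 -= -2·R0 → [0,3,1,2]
  R3 -= -2·R0 → [0,-9,-3,-7]
  R2 -= -1·R1 → [0,0,1,2]
  R3 -= 3·R1 → [0,0,-3,-7]
  R3 -= -3·R2 → [0,0,0,-1]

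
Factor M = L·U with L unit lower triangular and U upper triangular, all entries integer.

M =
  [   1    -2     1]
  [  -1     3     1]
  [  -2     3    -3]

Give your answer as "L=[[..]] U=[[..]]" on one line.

L=[[1,0,0],[-1,1,0],[-2,-1,1]] U=[[1,-2,1],[0,1,2],[0,0,1]]

  r1 -= -1·r0 → [0,1,2]
  r2 -= -2·r0 → [0,-1,-1]
  r2 -= -1·r1 → [0,0,1]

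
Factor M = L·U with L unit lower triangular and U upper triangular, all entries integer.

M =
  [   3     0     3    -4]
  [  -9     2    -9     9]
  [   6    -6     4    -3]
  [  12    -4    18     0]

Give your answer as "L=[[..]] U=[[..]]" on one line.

  row1 -= -3·row0 → [0,2,0,-3]
  row2 -= 2·row0 → [0,-6,-2,5]
  row3 -= 4·row0 → [0,-4,6,16]
  row2 -= -3·row1 → [0,0,-2,-4]
  row3 -= -2·row1 → [0,0,6,10]
  row3 -= -3·row2 → [0,0,0,-2]

L=[[1,0,0,0],[-3,1,0,0],[2,-3,1,0],[4,-2,-3,1]] U=[[3,0,3,-4],[0,2,0,-3],[0,0,-2,-4],[0,0,0,-2]]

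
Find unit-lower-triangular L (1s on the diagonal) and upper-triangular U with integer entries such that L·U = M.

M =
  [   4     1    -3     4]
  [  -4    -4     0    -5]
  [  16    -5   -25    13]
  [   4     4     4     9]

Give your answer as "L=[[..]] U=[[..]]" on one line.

  R1 -= -1·R0 → [0,-3,-3,-1]
  R2 -= 4·R0 → [0,-9,-13,-3]
  R3 -= 1·R0 → [0,3,7,5]
  R2 -= 3·R1 → [0,0,-4,0]
  R3 -= -1·R1 → [0,0,4,4]
  R3 -= -1·R2 → [0,0,0,4]

L=[[1,0,0,0],[-1,1,0,0],[4,3,1,0],[1,-1,-1,1]] U=[[4,1,-3,4],[0,-3,-3,-1],[0,0,-4,0],[0,0,0,4]]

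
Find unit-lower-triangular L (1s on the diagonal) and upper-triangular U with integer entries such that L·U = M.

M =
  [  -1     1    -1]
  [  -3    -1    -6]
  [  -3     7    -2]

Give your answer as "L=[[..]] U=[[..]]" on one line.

  R1 -= 3·R0 → [0,-4,-3]
  R2 -= 3·R0 → [0,4,1]
  R2 -= -1·R1 → [0,0,-2]

L=[[1,0,0],[3,1,0],[3,-1,1]] U=[[-1,1,-1],[0,-4,-3],[0,0,-2]]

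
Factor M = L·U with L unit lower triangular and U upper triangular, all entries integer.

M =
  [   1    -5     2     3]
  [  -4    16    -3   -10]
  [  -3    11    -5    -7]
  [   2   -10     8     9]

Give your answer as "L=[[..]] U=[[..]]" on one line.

  r1 -= -4·r0 → [0,-4,5,2]
  r2 -= -3·r0 → [0,-4,1,2]
  r3 -= 2·r0 → [0,0,4,3]
  r2 -= 1·r1 → [0,0,-4,0]
  r3 -= 0·r1 → [0,0,4,3]
  r3 -= -1·r2 → [0,0,0,3]

L=[[1,0,0,0],[-4,1,0,0],[-3,1,1,0],[2,0,-1,1]] U=[[1,-5,2,3],[0,-4,5,2],[0,0,-4,0],[0,0,0,3]]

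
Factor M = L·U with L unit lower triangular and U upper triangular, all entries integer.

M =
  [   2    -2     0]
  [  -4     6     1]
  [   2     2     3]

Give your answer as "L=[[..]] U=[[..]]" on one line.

L=[[1,0,0],[-2,1,0],[1,2,1]] U=[[2,-2,0],[0,2,1],[0,0,1]]

  row1 -= -2·row0 → [0,2,1]
  row2 -= 1·row0 → [0,4,3]
  row2 -= 2·row1 → [0,0,1]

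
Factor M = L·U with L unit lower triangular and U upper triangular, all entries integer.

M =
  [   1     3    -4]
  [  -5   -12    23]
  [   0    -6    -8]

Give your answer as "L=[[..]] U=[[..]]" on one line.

  R1 -= -5·R0 → [0,3,3]
  R2 -= 0·R0 → [0,-6,-8]
  R2 -= -2·R1 → [0,0,-2]

L=[[1,0,0],[-5,1,0],[0,-2,1]] U=[[1,3,-4],[0,3,3],[0,0,-2]]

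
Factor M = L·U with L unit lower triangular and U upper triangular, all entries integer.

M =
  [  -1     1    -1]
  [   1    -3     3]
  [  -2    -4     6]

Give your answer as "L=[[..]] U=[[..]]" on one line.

  r1 -= -1·r0 → [0,-2,2]
  r2 -= 2·r0 → [0,-6,8]
  r2 -= 3·r1 → [0,0,2]

L=[[1,0,0],[-1,1,0],[2,3,1]] U=[[-1,1,-1],[0,-2,2],[0,0,2]]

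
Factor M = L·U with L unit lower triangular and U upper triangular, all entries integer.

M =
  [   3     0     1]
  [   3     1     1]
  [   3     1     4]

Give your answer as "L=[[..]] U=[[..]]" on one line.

  R1 -= 1·R0 → [0,1,0]
  R2 -= 1·R0 → [0,1,3]
  R2 -= 1·R1 → [0,0,3]

L=[[1,0,0],[1,1,0],[1,1,1]] U=[[3,0,1],[0,1,0],[0,0,3]]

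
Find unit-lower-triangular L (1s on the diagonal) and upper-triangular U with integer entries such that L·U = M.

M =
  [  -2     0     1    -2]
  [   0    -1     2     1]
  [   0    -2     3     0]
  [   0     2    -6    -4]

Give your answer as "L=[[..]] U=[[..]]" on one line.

  row1 -= 0·row0 → [0,-1,2,1]
  row2 -= 0·row0 → [0,-2,3,0]
  row3 -= 0·row0 → [0,2,-6,-4]
  row2 -= 2·row1 → [0,0,-1,-2]
  row3 -= -2·row1 → [0,0,-2,-2]
  row3 -= 2·row2 → [0,0,0,2]

L=[[1,0,0,0],[0,1,0,0],[0,2,1,0],[0,-2,2,1]] U=[[-2,0,1,-2],[0,-1,2,1],[0,0,-1,-2],[0,0,0,2]]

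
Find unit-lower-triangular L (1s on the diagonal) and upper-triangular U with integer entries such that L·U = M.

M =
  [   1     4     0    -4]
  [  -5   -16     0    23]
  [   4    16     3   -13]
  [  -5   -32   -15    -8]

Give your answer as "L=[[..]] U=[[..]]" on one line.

  r1 -= -5·r0 → [0,4,0,3]
  r2 -= 4·r0 → [0,0,3,3]
  r3 -= -5·r0 → [0,-12,-15,-28]
  r2 -= 0·r1 → [0,0,3,3]
  r3 -= -3·r1 → [0,0,-15,-19]
  r3 -= -5·r2 → [0,0,0,-4]

L=[[1,0,0,0],[-5,1,0,0],[4,0,1,0],[-5,-3,-5,1]] U=[[1,4,0,-4],[0,4,0,3],[0,0,3,3],[0,0,0,-4]]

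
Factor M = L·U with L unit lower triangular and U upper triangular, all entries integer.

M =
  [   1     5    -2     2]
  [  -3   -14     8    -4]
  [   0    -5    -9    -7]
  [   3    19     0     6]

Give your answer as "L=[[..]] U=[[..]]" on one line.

  row1 -= -3·row0 → [0,1,2,2]
  row2 -= 0·row0 → [0,-5,-9,-7]
  row3 -= 3·row0 → [0,4,6,0]
  row2 -= -5·row1 → [0,0,1,3]
  row3 -= 4·row1 → [0,0,-2,-8]
  row3 -= -2·row2 → [0,0,0,-2]

L=[[1,0,0,0],[-3,1,0,0],[0,-5,1,0],[3,4,-2,1]] U=[[1,5,-2,2],[0,1,2,2],[0,0,1,3],[0,0,0,-2]]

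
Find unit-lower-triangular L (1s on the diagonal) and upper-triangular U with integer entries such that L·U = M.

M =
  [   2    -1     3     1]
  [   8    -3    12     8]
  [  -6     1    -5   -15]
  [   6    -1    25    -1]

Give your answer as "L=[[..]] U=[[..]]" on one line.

L=[[1,0,0,0],[4,1,0,0],[-3,-2,1,0],[3,2,4,1]] U=[[2,-1,3,1],[0,1,0,4],[0,0,4,-4],[0,0,0,4]]

  row1 -= 4·row0 → [0,1,0,4]
  row2 -= -3·row0 → [0,-2,4,-12]
  row3 -= 3·row0 → [0,2,16,-4]
  row2 -= -2·row1 → [0,0,4,-4]
  row3 -= 2·row1 → [0,0,16,-12]
  row3 -= 4·row2 → [0,0,0,4]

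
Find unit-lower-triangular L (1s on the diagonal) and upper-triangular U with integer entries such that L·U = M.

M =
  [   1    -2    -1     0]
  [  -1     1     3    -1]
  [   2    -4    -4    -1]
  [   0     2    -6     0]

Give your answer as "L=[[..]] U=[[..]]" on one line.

L=[[1,0,0,0],[-1,1,0,0],[2,0,1,0],[0,-2,1,1]] U=[[1,-2,-1,0],[0,-1,2,-1],[0,0,-2,-1],[0,0,0,-1]]

  row1 -= -1·row0 → [0,-1,2,-1]
  row2 -= 2·row0 → [0,0,-2,-1]
  row3 -= 0·row0 → [0,2,-6,0]
  row2 -= 0·row1 → [0,0,-2,-1]
  row3 -= -2·row1 → [0,0,-2,-2]
  row3 -= 1·row2 → [0,0,0,-1]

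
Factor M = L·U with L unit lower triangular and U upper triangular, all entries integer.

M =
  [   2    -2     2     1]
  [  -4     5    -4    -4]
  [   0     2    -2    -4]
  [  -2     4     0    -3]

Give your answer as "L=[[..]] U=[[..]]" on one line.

  row1 -= -2·row0 → [0,1,0,-2]
  row2 -= 0·row0 → [0,2,-2,-4]
  row3 -= -1·row0 → [0,2,2,-2]
  row2 -= 2·row1 → [0,0,-2,0]
  row3 -= 2·row1 → [0,0,2,2]
  row3 -= -1·row2 → [0,0,0,2]

L=[[1,0,0,0],[-2,1,0,0],[0,2,1,0],[-1,2,-1,1]] U=[[2,-2,2,1],[0,1,0,-2],[0,0,-2,0],[0,0,0,2]]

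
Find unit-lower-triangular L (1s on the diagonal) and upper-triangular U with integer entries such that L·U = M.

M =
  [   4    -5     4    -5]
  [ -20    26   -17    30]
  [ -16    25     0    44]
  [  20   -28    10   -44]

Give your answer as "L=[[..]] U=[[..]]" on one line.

L=[[1,0,0,0],[-5,1,0,0],[-4,5,1,0],[5,-3,-1,1]] U=[[4,-5,4,-5],[0,1,3,5],[0,0,1,-1],[0,0,0,-5]]

  R1 -= -5·R0 → [0,1,3,5]
  R2 -= -4·R0 → [0,5,16,24]
  R3 -= 5·R0 → [0,-3,-10,-19]
  R2 -= 5·R1 → [0,0,1,-1]
  R3 -= -3·R1 → [0,0,-1,-4]
  R3 -= -1·R2 → [0,0,0,-5]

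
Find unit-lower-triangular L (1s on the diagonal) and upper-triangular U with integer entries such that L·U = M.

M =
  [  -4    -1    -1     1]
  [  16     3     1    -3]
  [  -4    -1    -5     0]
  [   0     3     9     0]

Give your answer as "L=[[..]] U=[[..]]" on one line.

  row1 -= -4·row0 → [0,-1,-3,1]
  row2 -= 1·row0 → [0,0,-4,-1]
  row3 -= 0·row0 → [0,3,9,0]
  row2 -= 0·row1 → [0,0,-4,-1]
  row3 -= -3·row1 → [0,0,0,3]
  row3 -= 0·row2 → [0,0,0,3]

L=[[1,0,0,0],[-4,1,0,0],[1,0,1,0],[0,-3,0,1]] U=[[-4,-1,-1,1],[0,-1,-3,1],[0,0,-4,-1],[0,0,0,3]]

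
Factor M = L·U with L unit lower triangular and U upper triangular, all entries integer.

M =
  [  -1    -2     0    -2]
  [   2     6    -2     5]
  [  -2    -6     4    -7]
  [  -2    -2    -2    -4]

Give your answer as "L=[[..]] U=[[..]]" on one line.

L=[[1,0,0,0],[-2,1,0,0],[2,-1,1,0],[2,1,0,1]] U=[[-1,-2,0,-2],[0,2,-2,1],[0,0,2,-2],[0,0,0,-1]]

  R1 -= -2·R0 → [0,2,-2,1]
  R2 -= 2·R0 → [0,-2,4,-3]
  R3 -= 2·R0 → [0,2,-2,0]
  R2 -= -1·R1 → [0,0,2,-2]
  R3 -= 1·R1 → [0,0,0,-1]
  R3 -= 0·R2 → [0,0,0,-1]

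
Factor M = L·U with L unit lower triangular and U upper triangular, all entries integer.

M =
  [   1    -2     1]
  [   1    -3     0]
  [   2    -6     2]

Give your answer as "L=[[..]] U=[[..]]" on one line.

  R1 -= 1·R0 → [0,-1,-1]
  R2 -= 2·R0 → [0,-2,0]
  R2 -= 2·R1 → [0,0,2]

L=[[1,0,0],[1,1,0],[2,2,1]] U=[[1,-2,1],[0,-1,-1],[0,0,2]]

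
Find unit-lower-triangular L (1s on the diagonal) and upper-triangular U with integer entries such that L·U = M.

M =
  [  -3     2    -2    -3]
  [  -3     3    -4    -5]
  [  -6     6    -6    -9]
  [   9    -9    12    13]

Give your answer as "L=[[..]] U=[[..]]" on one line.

L=[[1,0,0,0],[1,1,0,0],[2,2,1,0],[-3,-3,0,1]] U=[[-3,2,-2,-3],[0,1,-2,-2],[0,0,2,1],[0,0,0,-2]]

  row1 -= 1·row0 → [0,1,-2,-2]
  row2 -= 2·row0 → [0,2,-2,-3]
  row3 -= -3·row0 → [0,-3,6,4]
  row2 -= 2·row1 → [0,0,2,1]
  row3 -= -3·row1 → [0,0,0,-2]
  row3 -= 0·row2 → [0,0,0,-2]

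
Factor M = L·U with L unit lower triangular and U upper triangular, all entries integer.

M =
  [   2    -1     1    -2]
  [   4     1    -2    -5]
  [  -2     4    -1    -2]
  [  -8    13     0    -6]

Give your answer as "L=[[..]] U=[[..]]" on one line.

L=[[1,0,0,0],[2,1,0,0],[-1,1,1,0],[-4,3,4,1]] U=[[2,-1,1,-2],[0,3,-4,-1],[0,0,4,-3],[0,0,0,1]]

  r1 -= 2·r0 → [0,3,-4,-1]
  r2 -= -1·r0 → [0,3,0,-4]
  r3 -= -4·r0 → [0,9,4,-14]
  r2 -= 1·r1 → [0,0,4,-3]
  r3 -= 3·r1 → [0,0,16,-11]
  r3 -= 4·r2 → [0,0,0,1]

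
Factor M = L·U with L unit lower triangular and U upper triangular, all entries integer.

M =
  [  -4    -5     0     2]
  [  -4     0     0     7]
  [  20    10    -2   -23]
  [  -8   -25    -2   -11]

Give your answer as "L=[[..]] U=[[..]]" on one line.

L=[[1,0,0,0],[1,1,0,0],[-5,-3,1,0],[2,-3,1,1]] U=[[-4,-5,0,2],[0,5,0,5],[0,0,-2,2],[0,0,0,-2]]

  row1 -= 1·row0 → [0,5,0,5]
  row2 -= -5·row0 → [0,-15,-2,-13]
  row3 -= 2·row0 → [0,-15,-2,-15]
  row2 -= -3·row1 → [0,0,-2,2]
  row3 -= -3·row1 → [0,0,-2,0]
  row3 -= 1·row2 → [0,0,0,-2]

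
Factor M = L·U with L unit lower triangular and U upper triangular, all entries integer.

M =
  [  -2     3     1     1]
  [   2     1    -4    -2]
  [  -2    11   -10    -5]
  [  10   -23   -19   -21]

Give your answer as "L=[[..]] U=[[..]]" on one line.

L=[[1,0,0,0],[-1,1,0,0],[1,2,1,0],[-5,-2,4,1]] U=[[-2,3,1,1],[0,4,-3,-1],[0,0,-5,-4],[0,0,0,-2]]

  R1 -= -1·R0 → [0,4,-3,-1]
  R2 -= 1·R0 → [0,8,-11,-6]
  R3 -= -5·R0 → [0,-8,-14,-16]
  R2 -= 2·R1 → [0,0,-5,-4]
  R3 -= -2·R1 → [0,0,-20,-18]
  R3 -= 4·R2 → [0,0,0,-2]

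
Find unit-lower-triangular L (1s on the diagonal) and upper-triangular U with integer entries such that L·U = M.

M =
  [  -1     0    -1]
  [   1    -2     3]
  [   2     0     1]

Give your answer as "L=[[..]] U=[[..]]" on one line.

  R1 -= -1·R0 → [0,-2,2]
  R2 -= -2·R0 → [0,0,-1]
  R2 -= 0·R1 → [0,0,-1]

L=[[1,0,0],[-1,1,0],[-2,0,1]] U=[[-1,0,-1],[0,-2,2],[0,0,-1]]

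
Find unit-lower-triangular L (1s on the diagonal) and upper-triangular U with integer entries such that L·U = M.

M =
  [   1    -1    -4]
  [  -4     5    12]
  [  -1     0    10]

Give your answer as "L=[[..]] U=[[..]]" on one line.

L=[[1,0,0],[-4,1,0],[-1,-1,1]] U=[[1,-1,-4],[0,1,-4],[0,0,2]]

  row1 -= -4·row0 → [0,1,-4]
  row2 -= -1·row0 → [0,-1,6]
  row2 -= -1·row1 → [0,0,2]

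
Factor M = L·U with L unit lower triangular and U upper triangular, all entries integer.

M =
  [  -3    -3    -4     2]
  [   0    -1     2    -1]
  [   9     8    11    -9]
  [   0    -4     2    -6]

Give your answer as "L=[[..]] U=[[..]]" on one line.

L=[[1,0,0,0],[0,1,0,0],[-3,1,1,0],[0,4,2,1]] U=[[-3,-3,-4,2],[0,-1,2,-1],[0,0,-3,-2],[0,0,0,2]]

  R1 -= 0·R0 → [0,-1,2,-1]
  R2 -= -3·R0 → [0,-1,-1,-3]
  R3 -= 0·R0 → [0,-4,2,-6]
  R2 -= 1·R1 → [0,0,-3,-2]
  R3 -= 4·R1 → [0,0,-6,-2]
  R3 -= 2·R2 → [0,0,0,2]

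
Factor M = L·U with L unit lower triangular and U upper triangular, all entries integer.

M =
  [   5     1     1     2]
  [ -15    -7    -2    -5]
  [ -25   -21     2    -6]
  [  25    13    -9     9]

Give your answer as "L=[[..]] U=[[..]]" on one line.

L=[[1,0,0,0],[-3,1,0,0],[-5,4,1,0],[5,-2,-4,1]] U=[[5,1,1,2],[0,-4,1,1],[0,0,3,0],[0,0,0,1]]

  r1 -= -3·r0 → [0,-4,1,1]
  r2 -= -5·r0 → [0,-16,7,4]
  r3 -= 5·r0 → [0,8,-14,-1]
  r2 -= 4·r1 → [0,0,3,0]
  r3 -= -2·r1 → [0,0,-12,1]
  r3 -= -4·r2 → [0,0,0,1]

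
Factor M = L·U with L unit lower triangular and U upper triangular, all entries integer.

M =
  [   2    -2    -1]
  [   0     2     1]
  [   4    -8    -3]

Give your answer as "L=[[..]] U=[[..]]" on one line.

L=[[1,0,0],[0,1,0],[2,-2,1]] U=[[2,-2,-1],[0,2,1],[0,0,1]]

  R1 -= 0·R0 → [0,2,1]
  R2 -= 2·R0 → [0,-4,-1]
  R2 -= -2·R1 → [0,0,1]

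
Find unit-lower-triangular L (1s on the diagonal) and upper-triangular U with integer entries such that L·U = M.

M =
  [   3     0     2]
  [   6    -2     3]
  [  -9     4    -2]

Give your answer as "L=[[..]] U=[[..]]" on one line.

L=[[1,0,0],[2,1,0],[-3,-2,1]] U=[[3,0,2],[0,-2,-1],[0,0,2]]

  r1 -= 2·r0 → [0,-2,-1]
  r2 -= -3·r0 → [0,4,4]
  r2 -= -2·r1 → [0,0,2]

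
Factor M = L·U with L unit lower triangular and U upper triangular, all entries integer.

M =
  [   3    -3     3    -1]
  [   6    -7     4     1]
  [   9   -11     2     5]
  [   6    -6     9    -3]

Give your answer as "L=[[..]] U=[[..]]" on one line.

L=[[1,0,0,0],[2,1,0,0],[3,2,1,0],[2,0,-1,1]] U=[[3,-3,3,-1],[0,-1,-2,3],[0,0,-3,2],[0,0,0,1]]

  row1 -= 2·row0 → [0,-1,-2,3]
  row2 -= 3·row0 → [0,-2,-7,8]
  row3 -= 2·row0 → [0,0,3,-1]
  row2 -= 2·row1 → [0,0,-3,2]
  row3 -= 0·row1 → [0,0,3,-1]
  row3 -= -1·row2 → [0,0,0,1]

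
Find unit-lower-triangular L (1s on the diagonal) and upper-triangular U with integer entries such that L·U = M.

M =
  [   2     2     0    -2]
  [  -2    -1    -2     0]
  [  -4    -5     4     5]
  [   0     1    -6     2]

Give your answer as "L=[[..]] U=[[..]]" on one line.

  r1 -= -1·r0 → [0,1,-2,-2]
  r2 -= -2·r0 → [0,-1,4,1]
  r3 -= 0·r0 → [0,1,-6,2]
  r2 -= -1·r1 → [0,0,2,-1]
  r3 -= 1·r1 → [0,0,-4,4]
  r3 -= -2·r2 → [0,0,0,2]

L=[[1,0,0,0],[-1,1,0,0],[-2,-1,1,0],[0,1,-2,1]] U=[[2,2,0,-2],[0,1,-2,-2],[0,0,2,-1],[0,0,0,2]]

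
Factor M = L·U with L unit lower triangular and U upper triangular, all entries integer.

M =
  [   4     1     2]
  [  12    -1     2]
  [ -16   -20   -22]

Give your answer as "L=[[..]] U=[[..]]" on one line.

L=[[1,0,0],[3,1,0],[-4,4,1]] U=[[4,1,2],[0,-4,-4],[0,0,2]]

  row1 -= 3·row0 → [0,-4,-4]
  row2 -= -4·row0 → [0,-16,-14]
  row2 -= 4·row1 → [0,0,2]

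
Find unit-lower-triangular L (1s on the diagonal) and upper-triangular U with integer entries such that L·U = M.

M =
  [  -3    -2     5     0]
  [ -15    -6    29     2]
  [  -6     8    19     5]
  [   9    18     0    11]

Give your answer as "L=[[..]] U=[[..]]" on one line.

L=[[1,0,0,0],[5,1,0,0],[2,3,1,0],[-3,3,-1,1]] U=[[-3,-2,5,0],[0,4,4,2],[0,0,-3,-1],[0,0,0,4]]

  row1 -= 5·row0 → [0,4,4,2]
  row2 -= 2·row0 → [0,12,9,5]
  row3 -= -3·row0 → [0,12,15,11]
  row2 -= 3·row1 → [0,0,-3,-1]
  row3 -= 3·row1 → [0,0,3,5]
  row3 -= -1·row2 → [0,0,0,4]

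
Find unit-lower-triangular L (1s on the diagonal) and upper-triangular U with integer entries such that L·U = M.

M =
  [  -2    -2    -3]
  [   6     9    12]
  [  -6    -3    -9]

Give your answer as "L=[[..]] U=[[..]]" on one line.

  R1 -= -3·R0 → [0,3,3]
  R2 -= 3·R0 → [0,3,0]
  R2 -= 1·R1 → [0,0,-3]

L=[[1,0,0],[-3,1,0],[3,1,1]] U=[[-2,-2,-3],[0,3,3],[0,0,-3]]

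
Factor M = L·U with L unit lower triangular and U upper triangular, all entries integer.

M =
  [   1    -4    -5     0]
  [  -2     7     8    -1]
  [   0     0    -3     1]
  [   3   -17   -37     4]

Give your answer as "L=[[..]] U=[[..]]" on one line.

  R1 -= -2·R0 → [0,-1,-2,-1]
  R2 -= 0·R0 → [0,0,-3,1]
  R3 -= 3·R0 → [0,-5,-22,4]
  R2 -= 0·R1 → [0,0,-3,1]
  R3 -= 5·R1 → [0,0,-12,9]
  R3 -= 4·R2 → [0,0,0,5]

L=[[1,0,0,0],[-2,1,0,0],[0,0,1,0],[3,5,4,1]] U=[[1,-4,-5,0],[0,-1,-2,-1],[0,0,-3,1],[0,0,0,5]]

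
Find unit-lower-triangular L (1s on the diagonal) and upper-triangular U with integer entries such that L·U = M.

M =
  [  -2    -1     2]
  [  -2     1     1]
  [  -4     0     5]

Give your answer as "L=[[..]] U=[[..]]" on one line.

  R1 -= 1·R0 → [0,2,-1]
  R2 -= 2·R0 → [0,2,1]
  R2 -= 1·R1 → [0,0,2]

L=[[1,0,0],[1,1,0],[2,1,1]] U=[[-2,-1,2],[0,2,-1],[0,0,2]]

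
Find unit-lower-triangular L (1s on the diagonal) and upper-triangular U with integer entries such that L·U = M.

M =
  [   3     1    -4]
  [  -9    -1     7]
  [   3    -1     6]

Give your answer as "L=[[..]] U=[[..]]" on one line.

L=[[1,0,0],[-3,1,0],[1,-1,1]] U=[[3,1,-4],[0,2,-5],[0,0,5]]

  row1 -= -3·row0 → [0,2,-5]
  row2 -= 1·row0 → [0,-2,10]
  row2 -= -1·row1 → [0,0,5]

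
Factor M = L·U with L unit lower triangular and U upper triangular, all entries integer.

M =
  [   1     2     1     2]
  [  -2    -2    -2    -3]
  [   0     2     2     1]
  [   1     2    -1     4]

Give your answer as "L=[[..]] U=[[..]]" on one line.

  row1 -= -2·row0 → [0,2,0,1]
  row2 -= 0·row0 → [0,2,2,1]
  row3 -= 1·row0 → [0,0,-2,2]
  row2 -= 1·row1 → [0,0,2,0]
  row3 -= 0·row1 → [0,0,-2,2]
  row3 -= -1·row2 → [0,0,0,2]

L=[[1,0,0,0],[-2,1,0,0],[0,1,1,0],[1,0,-1,1]] U=[[1,2,1,2],[0,2,0,1],[0,0,2,0],[0,0,0,2]]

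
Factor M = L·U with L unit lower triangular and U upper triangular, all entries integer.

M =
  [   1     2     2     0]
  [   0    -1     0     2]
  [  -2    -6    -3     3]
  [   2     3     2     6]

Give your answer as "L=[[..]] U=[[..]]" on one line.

  R1 -= 0·R0 → [0,-1,0,2]
  R2 -= -2·R0 → [0,-2,1,3]
  R3 -= 2·R0 → [0,-1,-2,6]
  R2 -= 2·R1 → [0,0,1,-1]
  R3 -= 1·R1 → [0,0,-2,4]
  R3 -= -2·R2 → [0,0,0,2]

L=[[1,0,0,0],[0,1,0,0],[-2,2,1,0],[2,1,-2,1]] U=[[1,2,2,0],[0,-1,0,2],[0,0,1,-1],[0,0,0,2]]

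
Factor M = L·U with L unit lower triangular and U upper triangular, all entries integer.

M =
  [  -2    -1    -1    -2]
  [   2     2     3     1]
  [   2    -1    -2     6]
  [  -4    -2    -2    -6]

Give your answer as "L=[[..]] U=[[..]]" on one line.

  R1 -= -1·R0 → [0,1,2,-1]
  R2 -= -1·R0 → [0,-2,-3,4]
  R3 -= 2·R0 → [0,0,0,-2]
  R2 -= -2·R1 → [0,0,1,2]
  R3 -= 0·R1 → [0,0,0,-2]
  R3 -= 0·R2 → [0,0,0,-2]

L=[[1,0,0,0],[-1,1,0,0],[-1,-2,1,0],[2,0,0,1]] U=[[-2,-1,-1,-2],[0,1,2,-1],[0,0,1,2],[0,0,0,-2]]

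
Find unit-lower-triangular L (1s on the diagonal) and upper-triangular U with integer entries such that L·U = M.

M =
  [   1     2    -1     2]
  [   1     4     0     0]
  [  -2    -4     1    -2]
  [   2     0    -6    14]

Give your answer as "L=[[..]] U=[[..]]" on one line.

L=[[1,0,0,0],[1,1,0,0],[-2,0,1,0],[2,-2,2,1]] U=[[1,2,-1,2],[0,2,1,-2],[0,0,-1,2],[0,0,0,2]]

  r1 -= 1·r0 → [0,2,1,-2]
  r2 -= -2·r0 → [0,0,-1,2]
  r3 -= 2·r0 → [0,-4,-4,10]
  r2 -= 0·r1 → [0,0,-1,2]
  r3 -= -2·r1 → [0,0,-2,6]
  r3 -= 2·r2 → [0,0,0,2]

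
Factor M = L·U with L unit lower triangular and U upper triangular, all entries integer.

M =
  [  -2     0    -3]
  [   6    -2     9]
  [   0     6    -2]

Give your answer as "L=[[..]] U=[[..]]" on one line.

L=[[1,0,0],[-3,1,0],[0,-3,1]] U=[[-2,0,-3],[0,-2,0],[0,0,-2]]

  R1 -= -3·R0 → [0,-2,0]
  R2 -= 0·R0 → [0,6,-2]
  R2 -= -3·R1 → [0,0,-2]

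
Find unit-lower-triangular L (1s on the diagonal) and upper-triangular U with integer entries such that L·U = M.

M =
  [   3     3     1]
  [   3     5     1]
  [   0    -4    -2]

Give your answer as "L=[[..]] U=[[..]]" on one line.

L=[[1,0,0],[1,1,0],[0,-2,1]] U=[[3,3,1],[0,2,0],[0,0,-2]]

  r1 -= 1·r0 → [0,2,0]
  r2 -= 0·r0 → [0,-4,-2]
  r2 -= -2·r1 → [0,0,-2]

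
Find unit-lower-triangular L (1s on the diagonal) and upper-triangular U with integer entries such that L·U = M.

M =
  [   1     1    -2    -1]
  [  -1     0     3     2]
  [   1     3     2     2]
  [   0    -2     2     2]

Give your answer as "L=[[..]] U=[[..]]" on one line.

  row1 -= -1·row0 → [0,1,1,1]
  row2 -= 1·row0 → [0,2,4,3]
  row3 -= 0·row0 → [0,-2,2,2]
  row2 -= 2·row1 → [0,0,2,1]
  row3 -= -2·row1 → [0,0,4,4]
  row3 -= 2·row2 → [0,0,0,2]

L=[[1,0,0,0],[-1,1,0,0],[1,2,1,0],[0,-2,2,1]] U=[[1,1,-2,-1],[0,1,1,1],[0,0,2,1],[0,0,0,2]]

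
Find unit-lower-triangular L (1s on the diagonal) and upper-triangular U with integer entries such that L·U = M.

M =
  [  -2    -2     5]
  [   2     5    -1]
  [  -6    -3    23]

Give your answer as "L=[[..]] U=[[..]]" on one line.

L=[[1,0,0],[-1,1,0],[3,1,1]] U=[[-2,-2,5],[0,3,4],[0,0,4]]

  row1 -= -1·row0 → [0,3,4]
  row2 -= 3·row0 → [0,3,8]
  row2 -= 1·row1 → [0,0,4]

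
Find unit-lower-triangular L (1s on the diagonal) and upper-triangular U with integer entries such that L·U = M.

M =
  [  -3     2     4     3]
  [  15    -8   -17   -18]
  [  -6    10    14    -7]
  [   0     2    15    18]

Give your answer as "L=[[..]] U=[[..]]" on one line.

  r1 -= -5·r0 → [0,2,3,-3]
  r2 -= 2·r0 → [0,6,6,-13]
  r3 -= 0·r0 → [0,2,15,18]
  r2 -= 3·r1 → [0,0,-3,-4]
  r3 -= 1·r1 → [0,0,12,21]
  r3 -= -4·r2 → [0,0,0,5]

L=[[1,0,0,0],[-5,1,0,0],[2,3,1,0],[0,1,-4,1]] U=[[-3,2,4,3],[0,2,3,-3],[0,0,-3,-4],[0,0,0,5]]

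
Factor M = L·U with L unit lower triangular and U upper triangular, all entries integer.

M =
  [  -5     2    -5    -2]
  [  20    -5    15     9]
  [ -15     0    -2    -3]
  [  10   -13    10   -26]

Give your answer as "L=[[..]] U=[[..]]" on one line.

L=[[1,0,0,0],[-4,1,0,0],[3,-2,1,0],[-2,-3,-5,1]] U=[[-5,2,-5,-2],[0,3,-5,1],[0,0,3,5],[0,0,0,-2]]

  R1 -= -4·R0 → [0,3,-5,1]
  R2 -= 3·R0 → [0,-6,13,3]
  R3 -= -2·R0 → [0,-9,0,-30]
  R2 -= -2·R1 → [0,0,3,5]
  R3 -= -3·R1 → [0,0,-15,-27]
  R3 -= -5·R2 → [0,0,0,-2]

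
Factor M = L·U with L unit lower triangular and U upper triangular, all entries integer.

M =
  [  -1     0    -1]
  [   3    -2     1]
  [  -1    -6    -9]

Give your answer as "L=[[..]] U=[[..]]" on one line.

L=[[1,0,0],[-3,1,0],[1,3,1]] U=[[-1,0,-1],[0,-2,-2],[0,0,-2]]

  row1 -= -3·row0 → [0,-2,-2]
  row2 -= 1·row0 → [0,-6,-8]
  row2 -= 3·row1 → [0,0,-2]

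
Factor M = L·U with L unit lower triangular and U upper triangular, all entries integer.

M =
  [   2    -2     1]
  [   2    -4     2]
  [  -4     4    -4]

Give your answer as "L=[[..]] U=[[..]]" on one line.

L=[[1,0,0],[1,1,0],[-2,0,1]] U=[[2,-2,1],[0,-2,1],[0,0,-2]]

  r1 -= 1·r0 → [0,-2,1]
  r2 -= -2·r0 → [0,0,-2]
  r2 -= 0·r1 → [0,0,-2]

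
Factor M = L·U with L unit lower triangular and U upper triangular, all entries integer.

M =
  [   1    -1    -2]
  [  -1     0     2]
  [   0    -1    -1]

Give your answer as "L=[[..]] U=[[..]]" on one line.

  row1 -= -1·row0 → [0,-1,0]
  row2 -= 0·row0 → [0,-1,-1]
  row2 -= 1·row1 → [0,0,-1]

L=[[1,0,0],[-1,1,0],[0,1,1]] U=[[1,-1,-2],[0,-1,0],[0,0,-1]]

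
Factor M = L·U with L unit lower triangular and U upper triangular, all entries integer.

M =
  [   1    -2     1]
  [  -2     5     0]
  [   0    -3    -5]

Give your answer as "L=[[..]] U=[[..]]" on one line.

L=[[1,0,0],[-2,1,0],[0,-3,1]] U=[[1,-2,1],[0,1,2],[0,0,1]]

  R1 -= -2·R0 → [0,1,2]
  R2 -= 0·R0 → [0,-3,-5]
  R2 -= -3·R1 → [0,0,1]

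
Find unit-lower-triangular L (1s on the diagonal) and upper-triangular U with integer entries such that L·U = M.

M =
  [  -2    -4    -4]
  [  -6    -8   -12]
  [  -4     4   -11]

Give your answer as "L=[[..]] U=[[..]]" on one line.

L=[[1,0,0],[3,1,0],[2,3,1]] U=[[-2,-4,-4],[0,4,0],[0,0,-3]]

  r1 -= 3·r0 → [0,4,0]
  r2 -= 2·r0 → [0,12,-3]
  r2 -= 3·r1 → [0,0,-3]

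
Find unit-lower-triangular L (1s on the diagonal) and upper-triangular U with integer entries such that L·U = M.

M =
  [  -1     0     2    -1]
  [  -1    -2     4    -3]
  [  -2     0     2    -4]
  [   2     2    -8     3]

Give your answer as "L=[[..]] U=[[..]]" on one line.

  row1 -= 1·row0 → [0,-2,2,-2]
  row2 -= 2·row0 → [0,0,-2,-2]
  row3 -= -2·row0 → [0,2,-4,1]
  row2 -= 0·row1 → [0,0,-2,-2]
  row3 -= -1·row1 → [0,0,-2,-1]
  row3 -= 1·row2 → [0,0,0,1]

L=[[1,0,0,0],[1,1,0,0],[2,0,1,0],[-2,-1,1,1]] U=[[-1,0,2,-1],[0,-2,2,-2],[0,0,-2,-2],[0,0,0,1]]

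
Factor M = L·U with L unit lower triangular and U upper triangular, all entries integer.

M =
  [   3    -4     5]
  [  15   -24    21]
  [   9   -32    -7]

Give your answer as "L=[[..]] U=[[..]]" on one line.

  R1 -= 5·R0 → [0,-4,-4]
  R2 -= 3·R0 → [0,-20,-22]
  R2 -= 5·R1 → [0,0,-2]

L=[[1,0,0],[5,1,0],[3,5,1]] U=[[3,-4,5],[0,-4,-4],[0,0,-2]]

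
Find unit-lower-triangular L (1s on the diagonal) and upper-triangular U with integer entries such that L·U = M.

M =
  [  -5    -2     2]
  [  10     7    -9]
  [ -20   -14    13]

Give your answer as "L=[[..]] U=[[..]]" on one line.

  R1 -= -2·R0 → [0,3,-5]
  R2 -= 4·R0 → [0,-6,5]
  R2 -= -2·R1 → [0,0,-5]

L=[[1,0,0],[-2,1,0],[4,-2,1]] U=[[-5,-2,2],[0,3,-5],[0,0,-5]]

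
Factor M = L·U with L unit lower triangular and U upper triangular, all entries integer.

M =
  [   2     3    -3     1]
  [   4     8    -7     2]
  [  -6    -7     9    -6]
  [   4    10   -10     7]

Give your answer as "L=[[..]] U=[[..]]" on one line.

L=[[1,0,0,0],[2,1,0,0],[-3,1,1,0],[2,2,-2,1]] U=[[2,3,-3,1],[0,2,-1,0],[0,0,1,-3],[0,0,0,-1]]

  R1 -= 2·R0 → [0,2,-1,0]
  R2 -= -3·R0 → [0,2,0,-3]
  R3 -= 2·R0 → [0,4,-4,5]
  R2 -= 1·R1 → [0,0,1,-3]
  R3 -= 2·R1 → [0,0,-2,5]
  R3 -= -2·R2 → [0,0,0,-1]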